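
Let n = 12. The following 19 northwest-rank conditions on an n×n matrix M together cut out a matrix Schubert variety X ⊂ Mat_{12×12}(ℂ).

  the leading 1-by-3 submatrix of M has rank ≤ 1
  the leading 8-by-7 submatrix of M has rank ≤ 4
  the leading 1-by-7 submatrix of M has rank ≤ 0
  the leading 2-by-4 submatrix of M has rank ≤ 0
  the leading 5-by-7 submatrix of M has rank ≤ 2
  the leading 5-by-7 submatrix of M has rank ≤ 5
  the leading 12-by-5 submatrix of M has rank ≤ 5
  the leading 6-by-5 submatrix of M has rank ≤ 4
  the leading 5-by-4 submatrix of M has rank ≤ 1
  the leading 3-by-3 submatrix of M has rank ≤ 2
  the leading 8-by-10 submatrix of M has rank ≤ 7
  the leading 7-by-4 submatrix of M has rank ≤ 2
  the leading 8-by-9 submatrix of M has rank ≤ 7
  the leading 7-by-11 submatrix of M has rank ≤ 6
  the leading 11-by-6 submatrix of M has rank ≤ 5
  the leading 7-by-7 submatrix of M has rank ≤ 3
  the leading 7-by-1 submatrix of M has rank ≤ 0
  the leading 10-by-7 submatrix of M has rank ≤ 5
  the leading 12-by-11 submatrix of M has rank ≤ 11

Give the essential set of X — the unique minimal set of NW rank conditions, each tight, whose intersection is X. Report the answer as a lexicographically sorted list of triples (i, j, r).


Rank table r_w(12×12) implied by the 19 constraints:

  row 1: 0  0  0  0  0  0  0  1  1  1  1  1
  row 2: 0  0  0  0  1  1  1  2  2  2  2  2
  row 3: 0  1  1  1  2  2  2  3  3  3  3  3
  row 4: 0  1  1  1  2  2  2  3  4  4  4  4
  row 5: 0  1  1  1  2  2  2  3  4  5  5  5
  row 6: 0  1  2  2  3  3  3  4  5  6  6  6
  row 7: 0  1  2  2  3  3  3  4  5  6  6  7
  row 8: 1  2  3  3  4  4  4  5  6  7  7  8
  row 9: 1  2  3  4  5  5  5  6  7  8  8  9
  row 10: 1  2  3  4  5  5  5  6  7  8  9  10
  row 11: 1  2  3  4  5  5  6  7  8  9  10  11
  row 12: 1  2  3  4  5  6  7  8  9  10  11  12

second differences of R give the permutation w = (8, 5, 2, 9, 10, 3, 12, 1, 4, 11, 7, 6).

Fulton essential set (10 of the 31 Rothe cells):

[(1, 7, 0), (2, 4, 0), (5, 4, 1), (5, 7, 2), (7, 1, 0), (7, 4, 2), (7, 7, 3), (7, 11, 6), (10, 7, 5), (11, 6, 5)]


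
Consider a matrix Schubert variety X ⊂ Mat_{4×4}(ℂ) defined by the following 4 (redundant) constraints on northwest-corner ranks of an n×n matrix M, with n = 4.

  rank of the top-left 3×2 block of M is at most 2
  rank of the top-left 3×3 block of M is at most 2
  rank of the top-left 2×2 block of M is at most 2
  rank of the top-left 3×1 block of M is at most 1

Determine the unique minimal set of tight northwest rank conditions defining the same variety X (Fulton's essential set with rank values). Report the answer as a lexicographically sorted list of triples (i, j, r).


Reconstructing r_w from the 4 given conditions:

  i=1: 1  1  1  1
  i=2: 1  2  2  2
  i=3: 1  2  2  3
  i=4: 1  2  3  4

hence w(1..4) = (1, 2, 4, 3).

|D(w)|=1, |Ess(w)|=1:

[(3, 3, 2)]


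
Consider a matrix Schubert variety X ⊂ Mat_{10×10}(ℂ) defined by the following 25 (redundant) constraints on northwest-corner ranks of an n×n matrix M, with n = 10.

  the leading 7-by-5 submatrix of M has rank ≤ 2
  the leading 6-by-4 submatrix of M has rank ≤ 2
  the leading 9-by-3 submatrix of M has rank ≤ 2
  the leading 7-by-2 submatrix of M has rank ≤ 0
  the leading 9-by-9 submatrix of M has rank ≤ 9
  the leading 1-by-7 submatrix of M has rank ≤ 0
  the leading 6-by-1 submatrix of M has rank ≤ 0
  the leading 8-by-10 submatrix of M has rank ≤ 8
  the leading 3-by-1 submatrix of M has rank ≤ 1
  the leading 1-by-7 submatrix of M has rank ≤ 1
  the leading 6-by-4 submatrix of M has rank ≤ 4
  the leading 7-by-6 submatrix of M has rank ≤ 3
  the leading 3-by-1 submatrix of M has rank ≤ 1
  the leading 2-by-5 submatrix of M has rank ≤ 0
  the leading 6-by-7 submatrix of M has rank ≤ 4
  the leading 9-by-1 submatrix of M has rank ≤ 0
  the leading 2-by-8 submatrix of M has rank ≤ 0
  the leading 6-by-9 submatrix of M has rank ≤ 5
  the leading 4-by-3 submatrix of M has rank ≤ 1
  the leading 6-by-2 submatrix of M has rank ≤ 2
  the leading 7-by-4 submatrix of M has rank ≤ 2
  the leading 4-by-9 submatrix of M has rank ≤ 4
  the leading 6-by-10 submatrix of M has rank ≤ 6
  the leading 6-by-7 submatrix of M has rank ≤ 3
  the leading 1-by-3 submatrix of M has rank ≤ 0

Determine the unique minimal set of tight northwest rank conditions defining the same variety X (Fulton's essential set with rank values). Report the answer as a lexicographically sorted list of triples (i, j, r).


Recovering R(i,j) via the rank-extension bound from the 25 conditions:

  i=1: 0 | 0 | 0 | 0 | 0 | 0 | 0 | 0 | 1 | 1
  i=2: 0 | 0 | 0 | 0 | 0 | 0 | 0 | 0 | 1 | 2
  i=3: 0 | 0 | 1 | 1 | 1 | 1 | 1 | 1 | 2 | 3
  i=4: 0 | 0 | 1 | 2 | 2 | 2 | 2 | 2 | 3 | 4
  i=5: 0 | 0 | 1 | 2 | 2 | 3 | 3 | 3 | 4 | 5
  i=6: 0 | 0 | 1 | 2 | 2 | 3 | 3 | 4 | 5 | 6
  i=7: 0 | 0 | 1 | 2 | 2 | 3 | 4 | 5 | 6 | 7
  i=8: 0 | 1 | 2 | 3 | 3 | 4 | 5 | 6 | 7 | 8
  i=9: 0 | 1 | 2 | 3 | 4 | 5 | 6 | 7 | 8 | 9
  i=10: 1 | 2 | 3 | 4 | 5 | 6 | 7 | 8 | 9 | 10

so w = (9, 10, 3, 4, 6, 8, 7, 2, 5, 1).

Rothe diagram D(w) (32 cells), 5 SE-corners (essential conditions):

[(2, 8, 0), (6, 7, 3), (7, 2, 0), (7, 5, 2), (9, 1, 0)]


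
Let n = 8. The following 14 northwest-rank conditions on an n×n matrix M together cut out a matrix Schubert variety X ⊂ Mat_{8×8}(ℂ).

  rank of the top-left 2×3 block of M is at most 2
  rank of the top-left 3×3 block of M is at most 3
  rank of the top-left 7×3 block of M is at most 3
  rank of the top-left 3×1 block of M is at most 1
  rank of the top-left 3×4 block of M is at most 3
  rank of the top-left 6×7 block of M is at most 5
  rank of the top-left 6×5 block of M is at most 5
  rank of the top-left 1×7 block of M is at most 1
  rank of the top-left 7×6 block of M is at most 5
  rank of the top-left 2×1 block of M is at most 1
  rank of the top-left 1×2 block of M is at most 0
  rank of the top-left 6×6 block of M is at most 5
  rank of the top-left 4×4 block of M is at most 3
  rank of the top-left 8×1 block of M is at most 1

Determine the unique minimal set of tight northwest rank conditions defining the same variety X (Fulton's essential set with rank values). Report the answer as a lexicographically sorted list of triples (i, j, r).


Rank table r_w(8×8) implied by the 14 constraints:

  R[1]: 0 0 1 1 1 1 1 1
  R[2]: 1 1 2 2 2 2 2 2
  R[3]: 1 2 3 3 3 3 3 3
  R[4]: 1 2 3 3 4 4 4 4
  R[5]: 1 2 3 4 5 5 5 5
  R[6]: 1 2 3 4 5 5 5 6
  R[7]: 1 2 3 4 5 5 6 7
  R[8]: 1 2 3 4 5 6 7 8

the unique w with this rank table is (3, 1, 2, 5, 4, 8, 7, 6).

4 SE-corners of the 6-cell Rothe diagram give Ess(w):

[(1, 2, 0), (4, 4, 3), (6, 7, 5), (7, 6, 5)]


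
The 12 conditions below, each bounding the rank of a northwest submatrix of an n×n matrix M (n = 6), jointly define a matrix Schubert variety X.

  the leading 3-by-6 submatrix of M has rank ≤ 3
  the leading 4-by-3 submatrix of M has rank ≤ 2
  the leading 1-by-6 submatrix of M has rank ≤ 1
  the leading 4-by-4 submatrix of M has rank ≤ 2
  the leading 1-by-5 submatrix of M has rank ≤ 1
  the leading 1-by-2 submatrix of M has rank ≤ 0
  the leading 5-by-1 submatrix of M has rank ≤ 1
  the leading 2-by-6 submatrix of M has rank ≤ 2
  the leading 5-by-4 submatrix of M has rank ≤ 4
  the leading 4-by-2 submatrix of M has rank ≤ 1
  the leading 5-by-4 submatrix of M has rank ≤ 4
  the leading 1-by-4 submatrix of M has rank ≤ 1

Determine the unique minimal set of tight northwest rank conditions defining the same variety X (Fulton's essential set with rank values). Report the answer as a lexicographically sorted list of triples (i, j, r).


Propagating the 12 rank bounds to every northwest block:

  row 1: 0 0 1 1 1 1
  row 2: 1 1 2 2 2 2
  row 3: 1 1 2 2 3 3
  row 4: 1 1 2 2 3 4
  row 5: 1 2 3 3 4 5
  row 6: 1 2 3 4 5 6

second differences of R give the permutation w = (3, 1, 5, 6, 2, 4).

|D(w)|=6, |Ess(w)|=3:

[(1, 2, 0), (4, 2, 1), (4, 4, 2)]


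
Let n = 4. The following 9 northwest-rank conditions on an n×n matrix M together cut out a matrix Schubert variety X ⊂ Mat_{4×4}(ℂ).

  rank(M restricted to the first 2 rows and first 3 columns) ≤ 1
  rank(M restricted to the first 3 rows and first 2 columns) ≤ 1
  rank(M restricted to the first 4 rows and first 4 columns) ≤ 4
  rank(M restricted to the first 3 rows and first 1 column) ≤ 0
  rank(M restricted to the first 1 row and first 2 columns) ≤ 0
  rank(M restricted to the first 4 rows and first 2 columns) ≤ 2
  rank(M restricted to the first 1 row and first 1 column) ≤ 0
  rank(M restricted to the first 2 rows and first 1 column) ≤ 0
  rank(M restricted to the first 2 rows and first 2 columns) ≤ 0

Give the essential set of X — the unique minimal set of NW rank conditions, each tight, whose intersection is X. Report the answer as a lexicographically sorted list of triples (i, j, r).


The tightest implied rank at each (i,j), from the 9 conditions:

  row 1: 0  0  1  1
  row 2: 0  0  1  2
  row 3: 0  1  2  3
  row 4: 1  2  3  4

reading off 1-entries of Δ²R: w = (3, 4, 2, 1).

2 SE-corners of the 5-cell Rothe diagram give Ess(w):

[(2, 2, 0), (3, 1, 0)]


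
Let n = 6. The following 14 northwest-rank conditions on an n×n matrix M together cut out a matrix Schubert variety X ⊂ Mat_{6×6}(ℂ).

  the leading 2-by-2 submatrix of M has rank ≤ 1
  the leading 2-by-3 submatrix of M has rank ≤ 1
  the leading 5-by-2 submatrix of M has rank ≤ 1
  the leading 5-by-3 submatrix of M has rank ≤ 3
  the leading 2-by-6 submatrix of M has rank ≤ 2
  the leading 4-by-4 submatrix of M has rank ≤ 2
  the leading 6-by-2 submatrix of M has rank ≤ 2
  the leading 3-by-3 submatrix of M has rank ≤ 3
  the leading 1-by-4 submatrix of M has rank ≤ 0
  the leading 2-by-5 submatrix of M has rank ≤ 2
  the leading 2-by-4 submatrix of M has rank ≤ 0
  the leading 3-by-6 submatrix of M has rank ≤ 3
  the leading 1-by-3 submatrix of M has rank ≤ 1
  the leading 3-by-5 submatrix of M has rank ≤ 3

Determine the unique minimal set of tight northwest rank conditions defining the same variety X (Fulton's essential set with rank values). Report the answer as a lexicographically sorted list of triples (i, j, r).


The tightest implied rank at each (i,j), from the 14 conditions:

  i=1: 0, 0, 0, 0, 1, 1
  i=2: 0, 0, 0, 0, 1, 2
  i=3: 1, 1, 1, 1, 2, 3
  i=4: 1, 1, 2, 2, 3, 4
  i=5: 1, 1, 2, 3, 4, 5
  i=6: 1, 2, 3, 4, 5, 6

giving w = (5, 6, 1, 3, 4, 2) via Δ²R.

2 SE-corners of the 10-cell Rothe diagram give Ess(w):

[(2, 4, 0), (5, 2, 1)]


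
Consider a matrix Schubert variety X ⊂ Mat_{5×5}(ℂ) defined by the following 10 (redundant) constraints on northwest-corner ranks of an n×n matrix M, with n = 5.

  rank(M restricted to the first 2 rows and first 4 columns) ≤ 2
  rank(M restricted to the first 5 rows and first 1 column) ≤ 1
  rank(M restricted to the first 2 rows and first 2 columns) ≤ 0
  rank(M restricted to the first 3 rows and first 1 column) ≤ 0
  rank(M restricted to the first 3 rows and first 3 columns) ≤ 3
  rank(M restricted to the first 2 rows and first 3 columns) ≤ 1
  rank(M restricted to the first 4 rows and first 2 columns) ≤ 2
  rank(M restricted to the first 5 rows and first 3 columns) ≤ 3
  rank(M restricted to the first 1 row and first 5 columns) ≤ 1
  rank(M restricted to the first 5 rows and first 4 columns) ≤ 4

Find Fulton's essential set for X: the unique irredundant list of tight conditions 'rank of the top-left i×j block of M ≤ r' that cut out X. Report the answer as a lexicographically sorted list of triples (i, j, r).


Computing R[i][j] = min implied NW-rank bound (n=5, 10 conditions):

  i=1: 0  0  1  1  1
  i=2: 0  0  1  2  2
  i=3: 0  1  2  3  3
  i=4: 1  2  3  4  4
  i=5: 1  2  3  4  5

second differences of R give the permutation w = (3, 4, 2, 1, 5).

Fulton essential set (2 of the 5 Rothe cells):

[(2, 2, 0), (3, 1, 0)]


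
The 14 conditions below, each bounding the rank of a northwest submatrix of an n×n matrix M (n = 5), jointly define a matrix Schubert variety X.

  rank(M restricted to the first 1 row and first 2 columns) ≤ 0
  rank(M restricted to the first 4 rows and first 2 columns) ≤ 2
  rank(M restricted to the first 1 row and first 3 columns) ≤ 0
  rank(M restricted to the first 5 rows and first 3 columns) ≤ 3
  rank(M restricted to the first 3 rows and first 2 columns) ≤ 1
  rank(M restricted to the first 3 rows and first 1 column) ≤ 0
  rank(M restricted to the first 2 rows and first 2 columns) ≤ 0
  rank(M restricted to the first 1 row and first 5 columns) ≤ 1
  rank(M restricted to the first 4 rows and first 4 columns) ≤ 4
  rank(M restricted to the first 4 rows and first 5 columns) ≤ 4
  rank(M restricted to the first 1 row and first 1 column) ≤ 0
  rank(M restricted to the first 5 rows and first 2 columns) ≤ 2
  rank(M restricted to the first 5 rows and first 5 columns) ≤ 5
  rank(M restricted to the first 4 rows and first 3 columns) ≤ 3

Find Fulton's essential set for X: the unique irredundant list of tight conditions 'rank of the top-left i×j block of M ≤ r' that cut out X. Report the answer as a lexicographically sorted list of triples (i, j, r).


Computing R[i][j] = min implied NW-rank bound (n=5, 14 conditions):

  row 1: 0  0  0  1  1
  row 2: 0  0  1  2  2
  row 3: 0  1  2  3  3
  row 4: 1  2  3  4  4
  row 5: 1  2  3  4  5

so w = (4, 3, 2, 1, 5).

ℓ(w)=6; the 3 essential cells (i,j,r):

[(1, 3, 0), (2, 2, 0), (3, 1, 0)]


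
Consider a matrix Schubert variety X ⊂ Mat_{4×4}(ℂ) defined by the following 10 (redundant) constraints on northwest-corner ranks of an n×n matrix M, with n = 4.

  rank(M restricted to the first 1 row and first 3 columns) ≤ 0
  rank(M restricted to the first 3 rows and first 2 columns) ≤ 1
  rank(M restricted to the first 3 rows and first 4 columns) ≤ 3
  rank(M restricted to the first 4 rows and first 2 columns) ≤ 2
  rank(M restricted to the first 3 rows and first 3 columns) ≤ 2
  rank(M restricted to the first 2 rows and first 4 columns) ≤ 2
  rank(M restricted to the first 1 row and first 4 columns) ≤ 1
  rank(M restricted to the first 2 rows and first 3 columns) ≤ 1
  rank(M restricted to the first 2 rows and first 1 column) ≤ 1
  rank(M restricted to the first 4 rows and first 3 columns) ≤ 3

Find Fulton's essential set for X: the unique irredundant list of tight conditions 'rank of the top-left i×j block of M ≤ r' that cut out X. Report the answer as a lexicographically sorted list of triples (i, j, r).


Recovering R(i,j) via the rank-extension bound from the 10 conditions:

  row 1: 0  0  0  1
  row 2: 1  1  1  2
  row 3: 1  1  2  3
  row 4: 1  2  3  4

giving w = (4, 1, 3, 2) via Δ²R.

Rothe diagram D(w) (4 cells), 2 SE-corners (essential conditions):

[(1, 3, 0), (3, 2, 1)]


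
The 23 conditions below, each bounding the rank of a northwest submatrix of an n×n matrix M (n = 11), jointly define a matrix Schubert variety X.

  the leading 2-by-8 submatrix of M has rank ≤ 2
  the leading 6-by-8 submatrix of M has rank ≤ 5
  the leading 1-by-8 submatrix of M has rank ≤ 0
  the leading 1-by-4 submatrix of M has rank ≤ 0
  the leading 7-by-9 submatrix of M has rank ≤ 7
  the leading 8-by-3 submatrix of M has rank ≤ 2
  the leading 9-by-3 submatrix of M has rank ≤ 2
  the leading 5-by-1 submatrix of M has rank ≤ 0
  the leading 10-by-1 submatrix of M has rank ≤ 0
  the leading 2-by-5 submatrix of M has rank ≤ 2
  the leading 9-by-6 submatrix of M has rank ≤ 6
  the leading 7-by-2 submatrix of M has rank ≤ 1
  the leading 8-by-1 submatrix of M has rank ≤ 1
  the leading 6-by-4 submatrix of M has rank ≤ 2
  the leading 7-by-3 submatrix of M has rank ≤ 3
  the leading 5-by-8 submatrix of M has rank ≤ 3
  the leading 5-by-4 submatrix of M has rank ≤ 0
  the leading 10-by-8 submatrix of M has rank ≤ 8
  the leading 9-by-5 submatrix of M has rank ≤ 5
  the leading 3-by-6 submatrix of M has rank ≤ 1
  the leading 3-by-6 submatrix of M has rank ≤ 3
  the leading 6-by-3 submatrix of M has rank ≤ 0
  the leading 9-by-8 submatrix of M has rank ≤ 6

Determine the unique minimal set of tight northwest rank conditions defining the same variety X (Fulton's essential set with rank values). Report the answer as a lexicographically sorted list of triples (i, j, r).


Recovering R(i,j) via the rank-extension bound from the 23 conditions:

  i=1: 0 0 0 0 0 0 0 0 1 1 1
  i=2: 0 0 0 0 1 1 1 1 2 2 2
  i=3: 0 0 0 0 1 1 2 2 3 3 3
  i=4: 0 0 0 0 1 2 3 3 4 4 4
  i=5: 0 0 0 0 1 2 3 3 4 5 5
  i=6: 0 0 0 1 2 3 4 4 5 6 6
  i=7: 0 1 1 2 3 4 5 5 6 7 7
  i=8: 0 1 2 3 4 5 6 6 7 8 8
  i=9: 0 1 2 3 4 5 6 6 7 8 9
  i=10: 0 1 2 3 4 5 6 7 8 9 10
  i=11: 1 2 3 4 5 6 7 8 9 10 11

hence w(1..11) = (9, 5, 7, 6, 10, 4, 2, 3, 11, 8, 1).

D(w) has 34 cells with 7 SE-corners; essential set:

[(1, 8, 0), (3, 6, 1), (5, 4, 0), (5, 8, 3), (6, 3, 0), (9, 8, 6), (10, 1, 0)]


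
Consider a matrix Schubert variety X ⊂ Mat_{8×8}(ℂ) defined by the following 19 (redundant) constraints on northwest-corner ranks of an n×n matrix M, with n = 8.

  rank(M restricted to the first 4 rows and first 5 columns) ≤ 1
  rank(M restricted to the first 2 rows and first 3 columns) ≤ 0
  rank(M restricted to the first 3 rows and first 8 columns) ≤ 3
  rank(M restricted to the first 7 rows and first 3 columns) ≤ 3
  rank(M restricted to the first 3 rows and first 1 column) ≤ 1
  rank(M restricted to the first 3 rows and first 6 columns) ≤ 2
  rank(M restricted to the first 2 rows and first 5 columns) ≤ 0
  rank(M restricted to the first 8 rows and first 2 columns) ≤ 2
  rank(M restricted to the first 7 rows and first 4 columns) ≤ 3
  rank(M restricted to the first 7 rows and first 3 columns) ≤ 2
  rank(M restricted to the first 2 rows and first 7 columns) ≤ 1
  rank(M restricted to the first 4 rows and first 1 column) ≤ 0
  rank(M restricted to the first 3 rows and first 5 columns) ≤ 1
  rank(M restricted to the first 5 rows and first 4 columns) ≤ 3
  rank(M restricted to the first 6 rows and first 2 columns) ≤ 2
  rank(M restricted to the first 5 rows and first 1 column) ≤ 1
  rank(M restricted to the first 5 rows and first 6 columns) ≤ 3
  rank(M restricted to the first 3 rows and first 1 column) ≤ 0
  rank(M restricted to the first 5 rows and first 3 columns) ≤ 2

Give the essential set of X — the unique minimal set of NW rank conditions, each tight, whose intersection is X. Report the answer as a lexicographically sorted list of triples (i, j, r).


The tightest implied rank at each (i,j), from the 19 conditions:

  R[1]: 0 | 0 | 0 | 0 | 0 | 1 | 1 | 1
  R[2]: 0 | 0 | 0 | 0 | 0 | 1 | 1 | 2
  R[3]: 0 | 1 | 1 | 1 | 1 | 2 | 2 | 3
  R[4]: 0 | 1 | 1 | 1 | 1 | 2 | 3 | 4
  R[5]: 1 | 2 | 2 | 2 | 2 | 3 | 4 | 5
  R[6]: 1 | 2 | 2 | 3 | 3 | 4 | 5 | 6
  R[7]: 1 | 2 | 2 | 3 | 4 | 5 | 6 | 7
  R[8]: 1 | 2 | 3 | 4 | 5 | 6 | 7 | 8

so w = (6, 8, 2, 7, 1, 4, 5, 3).

D(w) has 18 cells with 5 SE-corners; essential set:

[(2, 5, 0), (2, 7, 1), (4, 1, 0), (4, 5, 1), (7, 3, 2)]


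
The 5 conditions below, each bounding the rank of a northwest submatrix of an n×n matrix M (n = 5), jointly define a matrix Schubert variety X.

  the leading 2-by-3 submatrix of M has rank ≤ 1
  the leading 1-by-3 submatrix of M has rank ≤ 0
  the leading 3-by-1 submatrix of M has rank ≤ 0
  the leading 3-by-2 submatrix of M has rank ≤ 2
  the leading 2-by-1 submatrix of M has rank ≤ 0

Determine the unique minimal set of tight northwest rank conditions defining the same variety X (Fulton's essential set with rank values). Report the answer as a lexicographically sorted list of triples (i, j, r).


Reconstructing r_w from the 5 given conditions:

  0 0 0 1 1
  0 1 1 2 2
  0 1 2 3 3
  1 2 3 4 4
  1 2 3 4 5

reading off 1-entries of Δ²R: w = (4, 2, 3, 1, 5).

D(w) has 5 cells with 2 SE-corners; essential set:

[(1, 3, 0), (3, 1, 0)]


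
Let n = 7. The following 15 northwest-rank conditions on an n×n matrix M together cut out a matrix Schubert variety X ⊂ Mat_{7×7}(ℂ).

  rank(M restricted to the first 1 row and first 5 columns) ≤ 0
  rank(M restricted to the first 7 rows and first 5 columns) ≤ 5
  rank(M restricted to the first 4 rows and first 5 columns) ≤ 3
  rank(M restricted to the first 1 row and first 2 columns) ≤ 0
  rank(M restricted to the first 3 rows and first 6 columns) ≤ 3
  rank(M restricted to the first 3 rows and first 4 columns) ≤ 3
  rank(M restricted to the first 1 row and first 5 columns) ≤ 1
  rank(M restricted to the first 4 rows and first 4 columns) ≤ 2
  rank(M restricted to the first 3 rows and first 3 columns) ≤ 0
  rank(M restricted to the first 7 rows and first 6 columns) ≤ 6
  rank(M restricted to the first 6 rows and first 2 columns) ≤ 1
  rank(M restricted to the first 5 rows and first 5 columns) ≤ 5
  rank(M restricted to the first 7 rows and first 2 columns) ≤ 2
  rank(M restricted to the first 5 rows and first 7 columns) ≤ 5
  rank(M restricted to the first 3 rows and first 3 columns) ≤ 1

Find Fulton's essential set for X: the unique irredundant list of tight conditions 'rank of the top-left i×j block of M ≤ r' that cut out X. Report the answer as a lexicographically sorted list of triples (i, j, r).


Propagating the 15 rank bounds to every northwest block:

  row 1: 0, 0, 0, 0, 0, 1, 1
  row 2: 0, 0, 0, 1, 1, 2, 2
  row 3: 0, 0, 0, 1, 2, 3, 3
  row 4: 1, 1, 1, 2, 3, 4, 4
  row 5: 1, 1, 2, 3, 4, 5, 5
  row 6: 1, 1, 2, 3, 4, 5, 6
  row 7: 1, 2, 3, 4, 5, 6, 7

reading off 1-entries of Δ²R: w = (6, 4, 5, 1, 3, 7, 2).

D(w) has 13 cells with 3 SE-corners; essential set:

[(1, 5, 0), (3, 3, 0), (6, 2, 1)]


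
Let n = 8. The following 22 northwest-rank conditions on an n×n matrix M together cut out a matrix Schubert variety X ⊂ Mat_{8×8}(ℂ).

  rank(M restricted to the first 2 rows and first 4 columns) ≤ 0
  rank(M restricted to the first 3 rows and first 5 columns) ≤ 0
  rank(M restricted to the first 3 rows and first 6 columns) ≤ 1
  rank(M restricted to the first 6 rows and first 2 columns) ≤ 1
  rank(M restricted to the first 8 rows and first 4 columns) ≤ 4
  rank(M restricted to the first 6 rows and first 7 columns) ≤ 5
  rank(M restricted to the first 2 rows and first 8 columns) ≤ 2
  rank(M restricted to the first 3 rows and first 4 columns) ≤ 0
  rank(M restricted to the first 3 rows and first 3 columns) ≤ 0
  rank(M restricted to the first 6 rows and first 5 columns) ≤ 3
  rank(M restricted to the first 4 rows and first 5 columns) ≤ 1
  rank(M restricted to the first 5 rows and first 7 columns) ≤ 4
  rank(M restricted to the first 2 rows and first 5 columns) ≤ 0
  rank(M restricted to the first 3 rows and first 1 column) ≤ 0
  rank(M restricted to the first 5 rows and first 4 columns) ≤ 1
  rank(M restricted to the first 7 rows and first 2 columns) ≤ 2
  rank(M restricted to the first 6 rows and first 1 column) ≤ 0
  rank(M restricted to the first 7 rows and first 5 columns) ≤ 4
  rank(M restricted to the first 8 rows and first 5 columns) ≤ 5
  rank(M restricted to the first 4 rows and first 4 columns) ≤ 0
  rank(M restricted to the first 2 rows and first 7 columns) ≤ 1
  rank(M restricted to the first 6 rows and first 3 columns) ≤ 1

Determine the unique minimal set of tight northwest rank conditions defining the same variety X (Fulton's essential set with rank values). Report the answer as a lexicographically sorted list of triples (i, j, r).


Reconstructing r_w from the 22 given conditions:

  row 1: 0 | 0 | 0 | 0 | 0 | 1 | 1 | 1
  row 2: 0 | 0 | 0 | 0 | 0 | 1 | 1 | 2
  row 3: 0 | 0 | 0 | 0 | 0 | 1 | 2 | 3
  row 4: 0 | 0 | 0 | 0 | 1 | 2 | 3 | 4
  row 5: 0 | 1 | 1 | 1 | 2 | 3 | 4 | 5
  row 6: 0 | 1 | 1 | 2 | 3 | 4 | 5 | 6
  row 7: 1 | 2 | 2 | 3 | 4 | 5 | 6 | 7
  row 8: 1 | 2 | 3 | 4 | 5 | 6 | 7 | 8

second differences of R give the permutation w = (6, 8, 7, 5, 2, 4, 1, 3).

|D(w)|=23, |Ess(w)|=5:

[(2, 7, 1), (3, 5, 0), (4, 4, 0), (6, 1, 0), (6, 3, 1)]


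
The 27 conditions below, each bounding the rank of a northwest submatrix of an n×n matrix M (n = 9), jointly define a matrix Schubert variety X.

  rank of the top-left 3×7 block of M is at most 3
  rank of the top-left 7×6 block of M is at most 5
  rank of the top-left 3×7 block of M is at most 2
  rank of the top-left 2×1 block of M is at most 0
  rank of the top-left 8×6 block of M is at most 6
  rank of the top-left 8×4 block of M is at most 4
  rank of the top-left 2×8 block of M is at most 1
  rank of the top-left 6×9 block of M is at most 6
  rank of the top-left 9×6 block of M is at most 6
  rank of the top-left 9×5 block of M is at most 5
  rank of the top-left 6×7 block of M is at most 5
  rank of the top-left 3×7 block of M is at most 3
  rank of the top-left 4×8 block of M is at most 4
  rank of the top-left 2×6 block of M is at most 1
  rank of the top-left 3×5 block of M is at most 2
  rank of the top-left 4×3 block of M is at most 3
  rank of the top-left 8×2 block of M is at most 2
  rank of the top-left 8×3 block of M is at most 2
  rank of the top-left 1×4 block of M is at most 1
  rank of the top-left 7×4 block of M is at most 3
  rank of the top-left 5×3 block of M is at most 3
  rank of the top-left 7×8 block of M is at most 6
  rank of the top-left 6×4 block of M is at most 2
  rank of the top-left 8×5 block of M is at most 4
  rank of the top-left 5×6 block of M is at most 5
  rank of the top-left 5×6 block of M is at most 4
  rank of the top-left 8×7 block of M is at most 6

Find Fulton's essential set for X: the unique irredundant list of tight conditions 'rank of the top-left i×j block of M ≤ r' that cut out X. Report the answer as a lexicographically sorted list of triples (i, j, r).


Recovering R(i,j) via the rank-extension bound from the 27 conditions:

  0 | 1 | 1 | 1 | 1 | 1 | 1 | 1 | 1
  0 | 1 | 1 | 1 | 1 | 1 | 1 | 1 | 2
  1 | 2 | 2 | 2 | 2 | 2 | 2 | 2 | 3
  1 | 2 | 2 | 2 | 3 | 3 | 3 | 3 | 4
  1 | 2 | 2 | 2 | 3 | 4 | 4 | 4 | 5
  1 | 2 | 2 | 2 | 3 | 4 | 5 | 5 | 6
  1 | 2 | 2 | 3 | 4 | 5 | 6 | 6 | 7
  1 | 2 | 2 | 3 | 4 | 5 | 6 | 7 | 8
  1 | 2 | 3 | 4 | 5 | 6 | 7 | 8 | 9

reading off 1-entries of Δ²R: w = (2, 9, 1, 5, 6, 7, 4, 8, 3).

Rothe diagram D(w) (16 cells), 4 SE-corners (essential conditions):

[(2, 1, 0), (2, 8, 1), (6, 4, 2), (8, 3, 2)]


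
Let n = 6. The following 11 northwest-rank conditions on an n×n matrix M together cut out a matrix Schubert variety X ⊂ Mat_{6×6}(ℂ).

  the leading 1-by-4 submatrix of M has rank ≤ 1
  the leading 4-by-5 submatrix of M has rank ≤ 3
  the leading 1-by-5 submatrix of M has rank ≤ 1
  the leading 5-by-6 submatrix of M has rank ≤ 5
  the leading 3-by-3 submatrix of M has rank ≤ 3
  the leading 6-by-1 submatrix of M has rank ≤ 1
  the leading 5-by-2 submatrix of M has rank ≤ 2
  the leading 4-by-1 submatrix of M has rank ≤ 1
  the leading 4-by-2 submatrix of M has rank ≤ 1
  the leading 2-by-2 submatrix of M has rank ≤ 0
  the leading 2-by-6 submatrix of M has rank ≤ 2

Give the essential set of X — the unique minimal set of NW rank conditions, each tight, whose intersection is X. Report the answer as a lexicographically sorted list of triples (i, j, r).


The tightest implied rank at each (i,j), from the 11 conditions:

  row 1: 0, 0, 1, 1, 1, 1
  row 2: 0, 0, 1, 2, 2, 2
  row 3: 1, 1, 2, 3, 3, 3
  row 4: 1, 1, 2, 3, 3, 4
  row 5: 1, 2, 3, 4, 4, 5
  row 6: 1, 2, 3, 4, 5, 6

the unique w with this rank table is (3, 4, 1, 6, 2, 5).

Rothe diagram D(w) (6 cells), 3 SE-corners (essential conditions):

[(2, 2, 0), (4, 2, 1), (4, 5, 3)]


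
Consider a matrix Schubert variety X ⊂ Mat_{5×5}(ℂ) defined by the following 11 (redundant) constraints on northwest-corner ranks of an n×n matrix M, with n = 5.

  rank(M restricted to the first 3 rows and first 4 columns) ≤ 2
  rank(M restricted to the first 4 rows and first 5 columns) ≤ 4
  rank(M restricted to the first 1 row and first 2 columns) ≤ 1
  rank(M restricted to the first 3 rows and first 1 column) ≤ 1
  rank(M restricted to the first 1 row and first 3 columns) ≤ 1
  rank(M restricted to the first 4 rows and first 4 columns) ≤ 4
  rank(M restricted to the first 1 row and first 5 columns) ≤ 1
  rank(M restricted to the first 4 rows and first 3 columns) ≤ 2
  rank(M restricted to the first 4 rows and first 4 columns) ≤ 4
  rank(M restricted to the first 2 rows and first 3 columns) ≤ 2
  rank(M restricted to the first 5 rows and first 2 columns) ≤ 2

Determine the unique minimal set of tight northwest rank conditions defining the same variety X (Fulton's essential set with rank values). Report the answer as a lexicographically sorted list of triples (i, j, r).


Recovering R(i,j) via the rank-extension bound from the 11 conditions:

  row 1: 1 | 1 | 1 | 1 | 1
  row 2: 1 | 2 | 2 | 2 | 2
  row 3: 1 | 2 | 2 | 2 | 3
  row 4: 1 | 2 | 2 | 3 | 4
  row 5: 1 | 2 | 3 | 4 | 5

the unique w with this rank table is (1, 2, 5, 4, 3).

|D(w)|=3, |Ess(w)|=2:

[(3, 4, 2), (4, 3, 2)]


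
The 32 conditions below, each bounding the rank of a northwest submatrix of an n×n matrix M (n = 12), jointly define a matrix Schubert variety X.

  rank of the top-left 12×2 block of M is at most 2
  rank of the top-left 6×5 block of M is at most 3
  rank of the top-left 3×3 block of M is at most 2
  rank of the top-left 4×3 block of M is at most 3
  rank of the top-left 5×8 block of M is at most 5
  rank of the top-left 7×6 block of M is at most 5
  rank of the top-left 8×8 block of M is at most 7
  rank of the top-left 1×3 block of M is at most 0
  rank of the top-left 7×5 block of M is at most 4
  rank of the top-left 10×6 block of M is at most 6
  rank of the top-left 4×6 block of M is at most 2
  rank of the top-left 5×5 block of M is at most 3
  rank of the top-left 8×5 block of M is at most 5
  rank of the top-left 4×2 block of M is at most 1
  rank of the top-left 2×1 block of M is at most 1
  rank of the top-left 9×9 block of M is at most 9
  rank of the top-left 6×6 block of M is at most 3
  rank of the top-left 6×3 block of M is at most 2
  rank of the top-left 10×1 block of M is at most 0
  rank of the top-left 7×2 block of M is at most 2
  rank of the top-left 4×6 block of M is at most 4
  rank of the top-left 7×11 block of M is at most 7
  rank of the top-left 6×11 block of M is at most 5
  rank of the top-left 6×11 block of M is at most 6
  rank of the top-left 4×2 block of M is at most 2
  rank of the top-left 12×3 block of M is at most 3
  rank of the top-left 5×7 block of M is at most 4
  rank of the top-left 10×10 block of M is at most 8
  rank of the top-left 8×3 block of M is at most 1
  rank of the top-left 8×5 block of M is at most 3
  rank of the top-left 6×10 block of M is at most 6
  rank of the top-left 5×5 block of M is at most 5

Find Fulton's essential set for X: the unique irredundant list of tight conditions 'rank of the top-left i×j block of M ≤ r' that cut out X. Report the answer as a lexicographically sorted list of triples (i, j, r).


Propagating the 32 rank bounds to every northwest block:

  R[1]: 0  0  0  1  1  1  1  1  1  1  1  1
  R[2]: 0  1  1  2  2  2  2  2  2  2  2  2
  R[3]: 0  1  1  2  2  2  3  3  3  3  3  3
  R[4]: 0  1  1  2  2  2  3  4  4  4  4  4
  R[5]: 0  1  1  2  3  3  4  5  5  5  5  5
  R[6]: 0  1  1  2  3  3  4  5  5  5  5  6
  R[7]: 0  1  1  2  3  4  5  6  6  6  6  7
  R[8]: 0  1  1  2  3  4  5  6  7  7  7  8
  R[9]: 0  1  2  3  4  5  6  7  8  8  8  9
  R[10]: 0  1  2  3  4  5  6  7  8  8  9  10
  R[11]: 1  2  3  4  5  6  7  8  9  9  10  11
  R[12]: 1  2  3  4  5  6  7  8  9  10  11  12

giving w = (4, 2, 7, 8, 5, 12, 6, 9, 3, 11, 1, 10) via Δ²R.

7 SE-corners of the 27-cell Rothe diagram give Ess(w):

[(1, 3, 0), (4, 6, 2), (6, 6, 3), (6, 11, 5), (8, 3, 1), (10, 1, 0), (10, 10, 8)]


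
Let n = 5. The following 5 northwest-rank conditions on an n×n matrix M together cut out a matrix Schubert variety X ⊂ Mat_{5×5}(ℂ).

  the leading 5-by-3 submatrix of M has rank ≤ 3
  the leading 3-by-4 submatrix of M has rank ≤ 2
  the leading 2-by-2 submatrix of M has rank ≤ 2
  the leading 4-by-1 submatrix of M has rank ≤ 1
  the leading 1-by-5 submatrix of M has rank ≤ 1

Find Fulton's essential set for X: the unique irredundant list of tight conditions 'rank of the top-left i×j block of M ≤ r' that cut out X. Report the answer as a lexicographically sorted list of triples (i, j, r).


Rank table r_w(5×5) implied by the 5 constraints:

  i=1: 1  1  1  1  1
  i=2: 1  2  2  2  2
  i=3: 1  2  2  2  3
  i=4: 1  2  3  3  4
  i=5: 1  2  3  4  5

second differences of R give the permutation w = (1, 2, 5, 3, 4).

D(w) has 2 cells with 1 SE-corner; essential set:

[(3, 4, 2)]


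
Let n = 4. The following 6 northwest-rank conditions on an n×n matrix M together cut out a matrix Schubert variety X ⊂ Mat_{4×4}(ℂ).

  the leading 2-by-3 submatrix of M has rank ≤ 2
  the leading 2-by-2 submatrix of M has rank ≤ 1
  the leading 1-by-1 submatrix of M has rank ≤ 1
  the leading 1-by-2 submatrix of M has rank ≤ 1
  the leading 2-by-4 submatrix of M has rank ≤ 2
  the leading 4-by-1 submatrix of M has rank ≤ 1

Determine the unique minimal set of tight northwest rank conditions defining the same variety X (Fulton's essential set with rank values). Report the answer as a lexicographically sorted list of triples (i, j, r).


Propagating the 6 rank bounds to every northwest block:

  R[1]: 1, 1, 1, 1
  R[2]: 1, 1, 2, 2
  R[3]: 1, 2, 3, 3
  R[4]: 1, 2, 3, 4

the unique w with this rank table is (1, 3, 2, 4).

Fulton essential set (the sole Rothe cell):

[(2, 2, 1)]


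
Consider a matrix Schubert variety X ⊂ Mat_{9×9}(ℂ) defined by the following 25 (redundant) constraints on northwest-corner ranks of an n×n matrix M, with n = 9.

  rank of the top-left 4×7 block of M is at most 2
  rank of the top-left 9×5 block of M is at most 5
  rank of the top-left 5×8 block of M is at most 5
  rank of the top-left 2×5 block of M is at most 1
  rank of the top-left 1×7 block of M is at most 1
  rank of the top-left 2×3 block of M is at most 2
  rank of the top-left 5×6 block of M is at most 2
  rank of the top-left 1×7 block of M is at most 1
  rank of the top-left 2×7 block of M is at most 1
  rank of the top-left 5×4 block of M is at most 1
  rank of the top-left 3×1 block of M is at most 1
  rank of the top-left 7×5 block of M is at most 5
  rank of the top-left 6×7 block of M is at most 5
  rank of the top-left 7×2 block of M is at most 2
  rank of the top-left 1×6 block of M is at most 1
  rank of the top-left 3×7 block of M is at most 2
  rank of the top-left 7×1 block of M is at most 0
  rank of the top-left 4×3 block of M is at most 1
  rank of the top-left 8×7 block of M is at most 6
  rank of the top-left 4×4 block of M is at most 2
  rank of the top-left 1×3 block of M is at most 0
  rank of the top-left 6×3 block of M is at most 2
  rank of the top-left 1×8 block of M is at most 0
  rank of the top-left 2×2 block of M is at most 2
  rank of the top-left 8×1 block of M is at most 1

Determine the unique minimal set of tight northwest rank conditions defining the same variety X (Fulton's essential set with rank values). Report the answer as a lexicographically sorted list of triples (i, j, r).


Computing R[i][j] = min implied NW-rank bound (n=9, 25 conditions):

  R[1]: 0, 0, 0, 0, 0, 0, 0, 0, 1
  R[2]: 0, 1, 1, 1, 1, 1, 1, 1, 2
  R[3]: 0, 1, 1, 1, 2, 2, 2, 2, 3
  R[4]: 0, 1, 1, 1, 2, 2, 2, 3, 4
  R[5]: 0, 1, 1, 1, 2, 2, 3, 4, 5
  R[6]: 0, 1, 2, 2, 3, 3, 4, 5, 6
  R[7]: 0, 1, 2, 3, 4, 4, 5, 6, 7
  R[8]: 1, 2, 3, 4, 5, 5, 6, 7, 8
  R[9]: 1, 2, 3, 4, 5, 6, 7, 8, 9

giving w = (9, 2, 5, 8, 7, 3, 4, 1, 6) via Δ²R.

ℓ(w)=23; the 5 essential cells (i,j,r):

[(1, 8, 0), (4, 7, 2), (5, 4, 1), (5, 6, 2), (7, 1, 0)]


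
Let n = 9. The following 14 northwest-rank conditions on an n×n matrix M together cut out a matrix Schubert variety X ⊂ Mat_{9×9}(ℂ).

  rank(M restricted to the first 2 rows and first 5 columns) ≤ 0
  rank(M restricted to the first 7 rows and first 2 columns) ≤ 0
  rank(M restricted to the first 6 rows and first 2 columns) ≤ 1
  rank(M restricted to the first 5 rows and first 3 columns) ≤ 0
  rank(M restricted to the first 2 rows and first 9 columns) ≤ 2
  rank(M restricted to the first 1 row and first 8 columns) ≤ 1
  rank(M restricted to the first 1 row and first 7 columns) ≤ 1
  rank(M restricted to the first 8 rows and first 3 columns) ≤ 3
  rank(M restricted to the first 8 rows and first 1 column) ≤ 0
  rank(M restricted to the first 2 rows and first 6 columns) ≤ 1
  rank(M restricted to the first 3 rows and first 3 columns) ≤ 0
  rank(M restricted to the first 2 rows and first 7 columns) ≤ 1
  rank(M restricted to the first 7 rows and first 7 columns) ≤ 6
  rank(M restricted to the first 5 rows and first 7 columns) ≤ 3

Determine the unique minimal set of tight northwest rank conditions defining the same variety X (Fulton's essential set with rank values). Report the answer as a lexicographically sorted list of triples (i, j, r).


Recovering R(i,j) via the rank-extension bound from the 14 conditions:

  0 0 0 0 0 1 1 1 1
  0 0 0 0 0 1 1 2 2
  0 0 0 1 1 2 2 3 3
  0 0 0 1 2 3 3 4 4
  0 0 0 1 2 3 3 4 5
  0 0 1 2 3 4 4 5 6
  0 0 1 2 3 4 5 6 7
  0 1 2 3 4 5 6 7 8
  1 2 3 4 5 6 7 8 9

so w = (6, 8, 4, 5, 9, 3, 7, 2, 1).

ℓ(w)=26; the 6 essential cells (i,j,r):

[(2, 5, 0), (2, 7, 1), (5, 3, 0), (5, 7, 3), (7, 2, 0), (8, 1, 0)]


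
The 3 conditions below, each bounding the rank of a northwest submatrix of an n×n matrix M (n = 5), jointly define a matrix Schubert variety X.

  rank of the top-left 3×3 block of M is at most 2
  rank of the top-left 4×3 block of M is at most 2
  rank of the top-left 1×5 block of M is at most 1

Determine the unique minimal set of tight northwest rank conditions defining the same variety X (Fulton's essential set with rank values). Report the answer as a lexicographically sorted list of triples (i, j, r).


Rank table r_w(5×5) implied by the 3 constraints:

  1 1 1 1 1
  1 2 2 2 2
  1 2 2 3 3
  1 2 2 3 4
  1 2 3 4 5

the unique w with this rank table is (1, 2, 4, 5, 3).

Rothe diagram D(w) (2 cells), 1 SE-corner (essential condition):

[(4, 3, 2)]


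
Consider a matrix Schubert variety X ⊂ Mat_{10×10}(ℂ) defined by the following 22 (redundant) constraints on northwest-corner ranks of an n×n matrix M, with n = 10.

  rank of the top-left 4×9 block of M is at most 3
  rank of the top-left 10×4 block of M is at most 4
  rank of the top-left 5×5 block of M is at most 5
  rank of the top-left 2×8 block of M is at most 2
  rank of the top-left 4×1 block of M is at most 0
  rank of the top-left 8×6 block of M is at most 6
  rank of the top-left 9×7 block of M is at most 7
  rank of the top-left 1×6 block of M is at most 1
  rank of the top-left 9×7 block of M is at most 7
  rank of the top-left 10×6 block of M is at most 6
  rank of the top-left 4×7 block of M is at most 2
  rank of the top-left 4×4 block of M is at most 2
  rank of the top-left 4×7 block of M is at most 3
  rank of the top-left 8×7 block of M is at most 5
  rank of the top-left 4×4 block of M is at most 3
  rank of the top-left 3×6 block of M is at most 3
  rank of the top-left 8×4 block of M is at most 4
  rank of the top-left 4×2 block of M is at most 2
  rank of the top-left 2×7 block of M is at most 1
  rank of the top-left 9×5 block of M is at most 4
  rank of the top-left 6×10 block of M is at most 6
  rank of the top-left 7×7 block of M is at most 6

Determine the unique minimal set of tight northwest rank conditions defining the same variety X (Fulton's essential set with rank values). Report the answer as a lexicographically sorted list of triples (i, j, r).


Rank table r_w(10×10) implied by the 22 constraints:

  0, 1, 1, 1, 1, 1, 1, 1, 1, 1
  0, 1, 1, 1, 1, 1, 1, 2, 2, 2
  0, 1, 2, 2, 2, 2, 2, 3, 3, 3
  0, 1, 2, 2, 2, 2, 2, 3, 3, 4
  1, 2, 3, 3, 3, 3, 3, 4, 4, 5
  1, 2, 3, 4, 4, 4, 4, 5, 5, 6
  1, 2, 3, 4, 4, 5, 5, 6, 6, 7
  1, 2, 3, 4, 4, 5, 5, 6, 7, 8
  1, 2, 3, 4, 4, 5, 6, 7, 8, 9
  1, 2, 3, 4, 5, 6, 7, 8, 9, 10

second differences of R give the permutation w = (2, 8, 3, 10, 1, 4, 6, 9, 7, 5).

Fulton essential set (6 of the 18 Rothe cells):

[(2, 7, 1), (4, 1, 0), (4, 7, 2), (4, 9, 3), (8, 7, 5), (9, 5, 4)]
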